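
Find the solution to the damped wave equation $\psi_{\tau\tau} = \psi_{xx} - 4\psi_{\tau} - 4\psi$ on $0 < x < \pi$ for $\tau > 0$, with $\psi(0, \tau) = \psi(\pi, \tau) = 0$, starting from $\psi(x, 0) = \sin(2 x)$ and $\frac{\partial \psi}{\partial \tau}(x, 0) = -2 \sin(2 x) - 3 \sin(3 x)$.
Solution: Substitute $\psi = e^{-2\tau}u$, i.e. $u = e^{2\tau}\psi$.
By the product rule, $\psi_{\tau} = e^{-2\tau}(u_{\tau} - 2u)$, $\psi_{\tau\tau} = e^{-2\tau}(u_{\tau\tau} - 4u_{\tau} + 4u)$, $\psi_{xx} = e^{-2\tau}u_{xx}$.
Substituting into the PDE and dividing by $e^{-2\tau}$: $u_{\tau\tau} - 4u_{\tau} + 4u = u_{xx} - 4(u_{\tau} - 2u) - 4u$.
The lower-order terms cancel, leaving the standard wave equation $u_{\tau\tau} = u_{xx}$.
Initial data for $u$: $u(x,0) = \psi(x,0) = \sin(2 x)$; $u_{\tau}(x,0) = \psi_{\tau}(x,0) + 2\psi(x,0) = -3 \sin(3 x)$. The boundary conditions carry over: $u(0,\tau) = u(\pi,\tau) = 0$.
Solve for $u$:
  Using separation of variables $u = X(x)T(\tau)$:
  Eigenfunctions: $\sin(nx)$, $n = 1, 2, 3, \ldots$
  General solution: $u(x, \tau) = \sum [A_n \cos(n \tau) + B_n \sin(n \tau)] \sin(nx)$
  From $u(x,0) = \sin(2 x)$: $A_2=1$. From $u_{\tau}(x,0) = -3 \sin(3 x)$, using $u_{\tau}(x,0) = \sum \omega_n B_n \sin(nx)$ with $\omega_n = n$: $B_3 = (-3)/3 = -1$.
Hence $u(x,\tau) = \sin(2 x) \cos(2 \tau) - \sin(3 x) \sin(3 \tau)$.
Transform back: $\psi(x,\tau) = e^{-2\tau}u(x,\tau)$.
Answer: $\psi(x, \tau) = - e^{-2 \tau} \sin(3 \tau) \sin(3 x) + e^{-2 \tau} \sin(2 x) \cos(2 \tau)$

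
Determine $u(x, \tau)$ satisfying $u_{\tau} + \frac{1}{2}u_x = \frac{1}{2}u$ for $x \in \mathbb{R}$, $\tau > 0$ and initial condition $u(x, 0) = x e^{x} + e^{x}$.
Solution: Substitute $u = e^{x}w$, i.e. $w = e^{-x}u$.
By the product rule, $u_x = e^{x}(w_x + w)$, $u_{\tau} = e^{x}w_{\tau}$.
Substituting into the PDE and dividing by $e^{x}$: $w_{\tau} + \frac{1}{2}(w_x + w) = \frac{1}{2}w$.
The lower-order terms cancel, leaving the standard advection equation $w_{\tau} + \frac{1}{2}w_x = 0$.
Initial data for $w$: $w(x,0) = e^{-x}u(x,0) = x + 1$.
Solve for $w$:
  By method of characteristics (waves move right with speed 1/2):
  Along characteristics $x - \frac{1}{2}\tau =$ const, $w$ is constant, so $w(x,\tau) = f(x - \frac{1}{2}\tau)$ with $f = w( \cdot , 0)$.
Hence $w(x,\tau) = x - \frac{1}{2} \tau + 1$.
Transform back: $u(x,\tau) = e^{x}w(x,\tau)$.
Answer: $u(x, \tau) = -\frac{1}{2} \tau e^{x} + x e^{x} + e^{x}$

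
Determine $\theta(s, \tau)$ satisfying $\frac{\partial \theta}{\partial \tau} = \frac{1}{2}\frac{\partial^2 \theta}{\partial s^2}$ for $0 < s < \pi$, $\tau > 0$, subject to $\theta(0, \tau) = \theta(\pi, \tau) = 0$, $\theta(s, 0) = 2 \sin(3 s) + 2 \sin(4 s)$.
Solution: Using separation of variables $\theta = X(s)G(\tau)$:
Eigenfunctions: $\sin(ns)$, $n = 1, 2, 3, \ldots$
General solution: $\theta(s, \tau) = \sum c_n \sin(ns) e^{-n^2 \tau/2}$
Matching $\theta(s,0) = 2 \sin(3 s) + 2 \sin(4 s)$ term by term: $c_3=2, c_4=2$.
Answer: $\theta(s, \tau) = 2 e^{-8 \tau} \sin(4 s) + 2 e^{-9 \tau/2} \sin(3 s)$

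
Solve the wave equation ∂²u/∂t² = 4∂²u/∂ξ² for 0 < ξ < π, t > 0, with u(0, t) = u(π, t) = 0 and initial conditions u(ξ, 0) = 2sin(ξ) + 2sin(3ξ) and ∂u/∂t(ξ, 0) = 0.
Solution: Using separation of variables u = X(ξ)T(t):
Eigenfunctions: sin(nξ), n = 1, 2, 3, ...
General solution: u(ξ, t) = Σ [A_n cos(2n t) + B_n sin(2n t)] sin(nξ)
From u(ξ,0) = 2sin(ξ) + 2sin(3ξ): A_1=2, A_3=2. From u_t(ξ,0) = 0: all B_n = 0.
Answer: u(ξ, t) = 2sin(ξ)cos(2t) + 2sin(3ξ)cos(6t)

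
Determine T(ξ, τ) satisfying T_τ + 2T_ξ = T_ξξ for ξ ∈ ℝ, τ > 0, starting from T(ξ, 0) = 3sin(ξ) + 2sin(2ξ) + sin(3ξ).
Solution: Change to a moving frame: let η = ξ - 2τ, σ = τ and write T(ξ,τ) = u(η,σ).
By the chain rule T_τ = u_σ - 2u_η, T_ξ = u_η, T_ξξ = u_ηη.
Then T_τ + 2T_ξ = u_σ: the advection term cancels and the PDE becomes the heat equation u_σ = u_ηη on η ∈ ℝ.
Initial data: u(η,0) = T(η,0) = 3sin(η) + 2sin(2η) + sin(3η).
On η ∈ ℝ each mode satisfies (sin(nη))″ = -n² sin(nη), so exp(-n²σ) sin(nη) solves the heat equation; by superposition u(η,σ) = Σ c_n exp(-n²σ) sin(nη).
Reading off the coefficients: c_1=3, c_2=2, c_3=1, so u(η,σ) = 3exp(-σ)sin(η) + 2exp(-4σ)sin(2η) + exp(-9σ)sin(3η).
Substituting back η = ξ - 2τ, σ = τ: T(ξ,τ) = u(ξ - 2τ, τ).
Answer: T(ξ, τ) = 3exp(-τ)sin(ξ - 2τ) + 2exp(-4τ)sin(2ξ - 4τ) + exp(-9τ)sin(3ξ - 6τ)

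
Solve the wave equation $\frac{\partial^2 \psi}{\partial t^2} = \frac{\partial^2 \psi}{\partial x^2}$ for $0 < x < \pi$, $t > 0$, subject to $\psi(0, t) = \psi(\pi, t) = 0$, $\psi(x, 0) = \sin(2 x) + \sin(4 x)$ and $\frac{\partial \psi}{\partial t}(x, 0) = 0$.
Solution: Separating variables: $\psi = \sum [A_n \cos(\omega_n t) + B_n \sin(\omega_n t)] \sin(nx)$, $\omega_n = n$. From ICs: $A_2=1, A_4=1$.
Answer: $\psi(x, t) = \sin(2 x) \cos(2 t) + \sin(4 x) \cos(4 t)$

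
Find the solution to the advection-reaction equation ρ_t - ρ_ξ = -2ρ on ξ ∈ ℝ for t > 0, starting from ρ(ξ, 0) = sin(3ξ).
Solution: Substitute ρ = exp(-2t)u.
Then ρ_t = exp(-2t)(u_t - 2u), ρ_ξ = exp(-2t)u_ξ; substituting and dividing by exp(-2t), the lower-order terms cancel: u_t - u_ξ = 0 (standard advection equation).
Data for u: u(ξ,0) = ρ(ξ,0) = sin(3ξ).
By characteristics (dξ/dt = -1), u(ξ,t) = f(ξ + t) with f = u(·, 0).
So u(ξ,t) = sin(3t + 3ξ), and ρ(ξ,t) = exp(-2t)u(ξ,t).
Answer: ρ(ξ, t) = exp(-2t)sin(3t + 3ξ)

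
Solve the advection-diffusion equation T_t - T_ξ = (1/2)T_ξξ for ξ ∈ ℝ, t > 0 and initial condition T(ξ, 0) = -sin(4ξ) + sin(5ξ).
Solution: Moving frame: η = ξ + t, σ = t, T = u(η,σ), so T_t = u_σ + u_η and T_ξξ = u_ηη.
Hence T_t - T_ξ = u_σ and the PDE becomes the heat equation u_σ = (1/2)u_ηη on η ∈ ℝ.
Initial data: u(η,0) = T(η,0) = -sin(4η) + sin(5η). Each mode sin(nη) decays as exp(-n²σ/2) on ℝ, so u(η,σ) = Σ c_n exp(-n²σ/2) sin(nη) with c_4=-1, c_5=1: u(η,σ) = -exp(-8σ)sin(4η) + exp(-25σ/2)sin(5η).
Substituting back: T(ξ,t) = u(ξ + t, t).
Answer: T(ξ, t) = -exp(-8t)sin(4t + 4ξ) + exp(-25t/2)sin(5t + 5ξ)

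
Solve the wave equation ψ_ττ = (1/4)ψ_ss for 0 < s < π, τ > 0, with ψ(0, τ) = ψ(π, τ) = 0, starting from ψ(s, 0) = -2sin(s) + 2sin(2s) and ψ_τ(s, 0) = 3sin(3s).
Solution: Separating variables: ψ = Σ [A_n cos(ω_n τ) + B_n sin(ω_n τ)] sin(ns), ω_n = n/2. From ICs (B_n = velocity coefficient / ω_n): A_1=-2, A_2=2, B_3=2.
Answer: ψ(s, τ) = -2sin(s)cos(τ/2) + 2sin(2s)cos(τ) + 2sin(3s)sin(3τ/2)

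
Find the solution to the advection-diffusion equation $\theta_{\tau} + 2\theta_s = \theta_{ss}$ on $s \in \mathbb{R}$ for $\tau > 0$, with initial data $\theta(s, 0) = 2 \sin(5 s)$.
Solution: Change to a moving frame: let $\eta = s - 2\tau$, $\sigma = \tau$ and write $\theta(s,\tau) = u(\eta,\sigma)$.
By the chain rule $\theta_{\tau} = u_{\sigma} - 2u_{\eta}$, $\theta_s = u_{\eta}$, $\theta_{ss} = u_{\eta\eta}$.
Then $\theta_{\tau} + 2\theta_s = u_{\sigma}$: the advection term cancels and the PDE becomes the heat equation $u_{\sigma} = u_{\eta\eta}$ on $\eta \in \mathbb{R}$.
Initial data: $u(\eta,0) = \theta(\eta,0) = 2 \sin(5 \eta)$.
On $\eta \in \mathbb{R}$ each mode satisfies $(\sin(n\eta))'' = -n^2 \sin(n\eta)$, so $e^{-n^2\sigma} \sin(n\eta)$ solves the heat equation; by superposition $u(\eta,\sigma) = \sum c_n e^{-n^2\sigma} \sin(n\eta)$.
Reading off the coefficients: $c_5=2$, so $u(\eta,\sigma) = 2 e^{-25 \sigma} \sin(5 \eta)$.
Substituting back $\eta = s - 2\tau$, $\sigma = \tau$: $\theta(s,\tau) = u(s - 2\tau, \tau)$.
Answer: $\theta(s, \tau) = -2 e^{-25 \tau} \sin(10 \tau - 5 s)$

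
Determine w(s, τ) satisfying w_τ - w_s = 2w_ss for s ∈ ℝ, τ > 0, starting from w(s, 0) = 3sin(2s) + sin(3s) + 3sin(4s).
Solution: Moving frame: η = s + τ, σ = τ, w = u(η,σ), so w_τ = u_σ + u_η and w_ss = u_ηη.
Hence w_τ - w_s = u_σ and the PDE becomes the heat equation u_σ = 2u_ηη on η ∈ ℝ.
Initial data: u(η,0) = w(η,0) = 3sin(2η) + sin(3η) + 3sin(4η). Each mode sin(nη) decays as exp(-2n²σ) on ℝ, so u(η,σ) = Σ c_n exp(-2n²σ) sin(nη) with c_2=3, c_3=1, c_4=3: u(η,σ) = 3exp(-8σ)sin(2η) + exp(-18σ)sin(3η) + 3exp(-32σ)sin(4η).
Substituting back: w(s,τ) = u(s + τ, τ).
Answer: w(s, τ) = 3exp(-8τ)sin(2s + 2τ) + exp(-18τ)sin(3s + 3τ) + 3exp(-32τ)sin(4s + 4τ)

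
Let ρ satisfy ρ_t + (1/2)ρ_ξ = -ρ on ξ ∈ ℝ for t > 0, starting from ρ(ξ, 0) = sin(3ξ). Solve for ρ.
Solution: Substitute ρ = exp(-t)u.
Then ρ_t = exp(-t)(u_t - u), ρ_ξ = exp(-t)u_ξ; substituting and dividing by exp(-t), the lower-order terms cancel: u_t + (1/2)u_ξ = 0 (standard advection equation).
Data for u: u(ξ,0) = ρ(ξ,0) = sin(3ξ).
By characteristics (dξ/dt = 1/2), u(ξ,t) = f(ξ - (1/2)t) with f = u(·, 0).
So u(ξ,t) = -sin(3t/2 - 3ξ), and ρ(ξ,t) = exp(-t)u(ξ,t).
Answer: ρ(ξ, t) = -exp(-t)sin(3t/2 - 3ξ)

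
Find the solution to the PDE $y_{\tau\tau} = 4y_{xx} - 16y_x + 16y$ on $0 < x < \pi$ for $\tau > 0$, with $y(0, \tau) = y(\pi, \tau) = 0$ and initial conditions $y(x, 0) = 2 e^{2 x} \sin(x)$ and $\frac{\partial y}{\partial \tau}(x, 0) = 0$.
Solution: Substitute $y = e^{2x}u$.
Then $y_x = e^{2x}(u_x + 2u)$, $y_{xx} = e^{2x}(u_{xx} + 4u_x + 4u)$, $y_{\tau\tau} = e^{2x}u_{\tau\tau}$; substituting and dividing by $e^{2x}$, the lower-order terms cancel: $u_{\tau\tau} = 4u_{xx}$ (standard wave equation).
Data for $u$: $u(x,0) = e^{-2x}y(x,0) = 2 \sin(x)$; $u_{\tau}(x,0) = e^{-2x}y_{\tau}(x,0) = 0$. The boundary conditions carry over: $u(0,\tau) = u(\pi,\tau) = 0$.
Separating variables: $u = \sum [A_n \cos(\omega_n \tau) + B_n \sin(\omega_n \tau)] \sin(nx)$, $\omega_n = 2n$. From ICs: $A_1=2$.
So $u(x,\tau) = 2 \sin(x) \cos(2 \tau)$, and $y(x,\tau) = e^{2x}u(x,\tau)$.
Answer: $y(x, \tau) = 2 e^{2 x} \sin(x) \cos(2 \tau)$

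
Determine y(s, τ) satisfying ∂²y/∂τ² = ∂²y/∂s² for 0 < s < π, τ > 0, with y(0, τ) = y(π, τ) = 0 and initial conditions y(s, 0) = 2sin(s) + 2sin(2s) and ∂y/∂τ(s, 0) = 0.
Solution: Using separation of variables y = X(s)T(τ):
Eigenfunctions: sin(ns), n = 1, 2, 3, ...
General solution: y(s, τ) = Σ [A_n cos(n τ) + B_n sin(n τ)] sin(ns)
From y(s,0) = 2sin(s) + 2sin(2s): A_1=2, A_2=2. From y_τ(s,0) = 0: all B_n = 0.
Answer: y(s, τ) = 2sin(s)cos(τ) + 2sin(2s)cos(2τ)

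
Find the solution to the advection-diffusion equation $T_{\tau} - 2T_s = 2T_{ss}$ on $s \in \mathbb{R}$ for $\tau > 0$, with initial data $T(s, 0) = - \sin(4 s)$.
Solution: Change to a moving frame: let $\eta = s + 2\tau$, $\sigma = \tau$ and write $T(s,\tau) = u(\eta,\sigma)$.
By the chain rule $T_{\tau} = u_{\sigma} + 2u_{\eta}$, $T_s = u_{\eta}$, $T_{ss} = u_{\eta\eta}$.
Then $T_{\tau} - 2T_s = u_{\sigma}$: the advection term cancels and the PDE becomes the heat equation $u_{\sigma} = 2u_{\eta\eta}$ on $\eta \in \mathbb{R}$.
Initial data: $u(\eta,0) = T(\eta,0) = - \sin(4 \eta)$.
On $\eta \in \mathbb{R}$ each mode satisfies $(\sin(n\eta))'' = -n^2 \sin(n\eta)$, so $e^{-2n^2\sigma} \sin(n\eta)$ solves the heat equation; by superposition $u(\eta,\sigma) = \sum c_n e^{-2n^2\sigma} \sin(n\eta)$.
Reading off the coefficients: $c_4=-1$, so $u(\eta,\sigma) = - e^{-32 \sigma} \sin(4 \eta)$.
Substituting back $\eta = s + 2\tau$, $\sigma = \tau$: $T(s,\tau) = u(s + 2\tau, \tau)$.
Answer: $T(s, \tau) = - e^{-32 \tau} \sin(8 \tau + 4 s)$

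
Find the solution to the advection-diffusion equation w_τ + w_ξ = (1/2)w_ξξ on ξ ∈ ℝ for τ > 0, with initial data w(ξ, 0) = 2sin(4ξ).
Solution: Moving frame: η = ξ - τ, σ = τ, w = u(η,σ), so w_τ = u_σ - u_η and w_ξξ = u_ηη.
Hence w_τ + w_ξ = u_σ and the PDE becomes the heat equation u_σ = (1/2)u_ηη on η ∈ ℝ.
Initial data: u(η,0) = w(η,0) = 2sin(4η). Each mode sin(nη) decays as exp(-n²σ/2) on ℝ, so u(η,σ) = Σ c_n exp(-n²σ/2) sin(nη) with c_4=2: u(η,σ) = 2exp(-8σ)sin(4η).
Substituting back: w(ξ,τ) = u(ξ - τ, τ).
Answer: w(ξ, τ) = 2exp(-8τ)sin(4ξ - 4τ)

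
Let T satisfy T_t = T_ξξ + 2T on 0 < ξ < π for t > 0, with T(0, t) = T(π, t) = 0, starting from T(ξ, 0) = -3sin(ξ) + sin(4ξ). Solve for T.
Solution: Substitute T = exp(2t)u, i.e. u = exp(-2t)T.
By the product rule, T_t = exp(2t)(u_t + 2u), T_ξξ = exp(2t)u_ξξ.
Substituting into the PDE and dividing by exp(2t): u_t + 2u = u_ξξ + 2u.
The lower-order terms cancel, leaving the standard heat equation u_t = u_ξξ.
Initial data for u: u(ξ,0) = T(ξ,0) = -3sin(ξ) + sin(4ξ). The boundary conditions carry over: u(0,t) = u(π,t) = 0.
Solve for u:
  Using separation of variables u = X(ξ)G(t):
  Eigenfunctions: sin(nξ), n = 1, 2, 3, ...
  General solution: u(ξ, t) = Σ c_n sin(nξ) exp(-n² t)
  Matching u(ξ,0) = -3sin(ξ) + sin(4ξ) term by term: c_1=-3, c_4=1.
Hence u(ξ,t) = -3exp(-t)sin(ξ) + exp(-16t)sin(4ξ).
Transform back: T(ξ,t) = exp(2t)u(ξ,t).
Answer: T(ξ, t) = -3exp(t)sin(ξ) + exp(-14t)sin(4ξ)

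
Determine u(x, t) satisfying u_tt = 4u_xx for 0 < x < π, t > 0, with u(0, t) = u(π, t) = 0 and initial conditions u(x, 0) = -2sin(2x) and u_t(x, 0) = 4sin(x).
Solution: Separating variables: u = Σ [A_n cos(ω_n t) + B_n sin(ω_n t)] sin(nx), ω_n = 2n. From ICs (B_n = velocity coefficient / ω_n): A_2=-2, B_1=2.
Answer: u(x, t) = 2sin(2t)sin(x) - 2sin(2x)cos(4t)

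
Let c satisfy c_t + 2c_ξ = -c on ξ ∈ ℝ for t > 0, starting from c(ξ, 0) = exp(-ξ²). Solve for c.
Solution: Substitute c = exp(-t)u, i.e. u = exp(t)c.
By the product rule, c_t = exp(-t)(u_t - u), c_ξ = exp(-t)u_ξ.
Substituting into the PDE and dividing by exp(-t): u_t - u + 2u_ξ = -u.
The lower-order terms cancel, leaving the standard advection equation u_t + 2u_ξ = 0.
Initial data for u: u(ξ,0) = c(ξ,0) = exp(-ξ²).
Solve for u:
  By method of characteristics (waves move right with speed 2):
  Along characteristics ξ - 2t = const, u is constant, so u(ξ,t) = f(ξ - 2t) with f = u(·, 0).
Hence u(ξ,t) = exp(-(-2t + ξ)²).
Transform back: c(ξ,t) = exp(-t)u(ξ,t).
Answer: c(ξ, t) = exp(-t)exp(-(-2t + ξ)²)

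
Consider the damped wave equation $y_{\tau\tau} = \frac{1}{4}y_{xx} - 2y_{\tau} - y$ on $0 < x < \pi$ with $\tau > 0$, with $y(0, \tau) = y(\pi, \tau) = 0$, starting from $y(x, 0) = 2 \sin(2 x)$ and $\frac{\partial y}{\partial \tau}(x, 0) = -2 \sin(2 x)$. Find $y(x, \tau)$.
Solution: Substitute $y = e^{-\tau}u$, i.e. $u = e^{\tau}y$.
By the product rule, $y_{\tau} = e^{-\tau}(u_{\tau} - u)$, $y_{\tau\tau} = e^{-\tau}(u_{\tau\tau} - 2u_{\tau} + u)$, $y_{xx} = e^{-\tau}u_{xx}$.
Substituting into the PDE and dividing by $e^{-\tau}$: $u_{\tau\tau} - 2u_{\tau} + u = \frac{1}{4}u_{xx} - 2(u_{\tau} - u) - u$.
The lower-order terms cancel, leaving the standard wave equation $u_{\tau\tau} = \frac{1}{4}u_{xx}$.
Initial data for $u$: $u(x,0) = y(x,0) = 2 \sin(2 x)$; $u_{\tau}(x,0) = y_{\tau}(x,0) + y(x,0) = 0$. The boundary conditions carry over: $u(0,\tau) = u(\pi,\tau) = 0$.
Solve for $u$:
  Using separation of variables $u = X(x)T(\tau)$:
  Eigenfunctions: $\sin(nx)$, $n = 1, 2, 3, \ldots$
  General solution: $u(x, \tau) = \sum [A_n \cos(n \tau/2) + B_n \sin(n \tau/2)] \sin(nx)$
  From $u(x,0) = 2 \sin(2 x)$: $A_2=2$. From $u_{\tau}(x,0) = 0$: all $B_n = 0$.
Hence $u(x,\tau) = 2 \sin(2 x) \cos(\tau)$.
Transform back: $y(x,\tau) = e^{-\tau}u(x,\tau)$.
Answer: $y(x, \tau) = 2 e^{-\tau} \sin(2 x) \cos(\tau)$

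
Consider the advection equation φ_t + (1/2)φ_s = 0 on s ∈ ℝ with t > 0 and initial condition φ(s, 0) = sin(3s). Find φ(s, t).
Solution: By characteristics (ds/dt = 1/2), φ(s,t) = f(s - (1/2)t) with f = φ(·, 0).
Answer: φ(s, t) = sin(3s - 3t/2)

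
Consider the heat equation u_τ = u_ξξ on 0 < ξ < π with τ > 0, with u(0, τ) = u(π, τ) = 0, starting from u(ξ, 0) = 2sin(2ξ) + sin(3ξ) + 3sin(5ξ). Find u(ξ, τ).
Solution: Separating variables: u = Σ c_n exp(-n²τ) sin(nξ). From u(ξ,0) = 2sin(2ξ) + sin(3ξ) + 3sin(5ξ): c_2=2, c_3=1, c_5=3.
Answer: u(ξ, τ) = 2exp(-4τ)sin(2ξ) + exp(-9τ)sin(3ξ) + 3exp(-25τ)sin(5ξ)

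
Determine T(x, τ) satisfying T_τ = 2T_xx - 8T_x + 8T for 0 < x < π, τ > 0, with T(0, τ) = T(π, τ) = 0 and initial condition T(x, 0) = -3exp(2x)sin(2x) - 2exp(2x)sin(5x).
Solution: Substitute T = exp(2x)u.
Then T_x = exp(2x)(u_x + 2u), T_xx = exp(2x)(u_xx + 4u_x + 4u), T_τ = exp(2x)u_τ; substituting and dividing by exp(2x), the lower-order terms cancel: u_τ = 2u_xx (standard heat equation).
Data for u: u(x,0) = exp(-2x)T(x,0) = -3sin(2x) - 2sin(5x). The boundary conditions carry over: u(0,τ) = u(π,τ) = 0.
Separating variables: u = Σ c_n exp(-2n²τ) sin(nx). From u(x,0) = -3sin(2x) - 2sin(5x): c_2=-3, c_5=-2.
So u(x,τ) = -3exp(-8τ)sin(2x) - 2exp(-50τ)sin(5x), and T(x,τ) = exp(2x)u(x,τ).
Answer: T(x, τ) = -3exp(2x)exp(-8τ)sin(2x) - 2exp(2x)exp(-50τ)sin(5x)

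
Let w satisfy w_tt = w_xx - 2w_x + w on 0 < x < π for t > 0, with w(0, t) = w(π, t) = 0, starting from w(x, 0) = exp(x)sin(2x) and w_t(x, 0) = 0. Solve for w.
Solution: Substitute w = exp(x)u, i.e. u = exp(-x)w.
By the product rule, w_x = exp(x)(u_x + u), w_xx = exp(x)(u_xx + 2u_x + u), w_tt = exp(x)u_tt.
Substituting into the PDE and dividing by exp(x): u_tt = (u_xx + 2u_x + u) - 2(u_x + u) + u.
The lower-order terms cancel, leaving the standard wave equation u_tt = u_xx.
Initial data for u: u(x,0) = exp(-x)w(x,0) = sin(2x); u_t(x,0) = exp(-x)w_t(x,0) = 0. The boundary conditions carry over: u(0,t) = u(π,t) = 0.
Solve for u:
  Using separation of variables u = X(x)T(t):
  Eigenfunctions: sin(nx), n = 1, 2, 3, ...
  General solution: u(x, t) = Σ [A_n cos(n t) + B_n sin(n t)] sin(nx)
  From u(x,0) = sin(2x): A_2=1. From u_t(x,0) = 0: all B_n = 0.
Hence u(x,t) = sin(2x)cos(2t).
Transform back: w(x,t) = exp(x)u(x,t).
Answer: w(x, t) = exp(x)sin(2x)cos(2t)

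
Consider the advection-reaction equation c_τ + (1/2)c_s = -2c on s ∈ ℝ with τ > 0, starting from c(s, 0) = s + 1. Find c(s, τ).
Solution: Substitute c = exp(-2τ)u, i.e. u = exp(2τ)c.
By the product rule, c_τ = exp(-2τ)(u_τ - 2u), c_s = exp(-2τ)u_s.
Substituting into the PDE and dividing by exp(-2τ): u_τ - 2u + (1/2)u_s = -2u.
The lower-order terms cancel, leaving the standard advection equation u_τ + (1/2)u_s = 0.
Initial data for u: u(s,0) = c(s,0) = s + 1.
Solve for u:
  By method of characteristics (waves move right with speed 1/2):
  Along characteristics s - (1/2)τ = const, u is constant, so u(s,τ) = f(s - (1/2)τ) with f = u(·, 0).
Hence u(s,τ) = s - (1/2)τ + 1.
Transform back: c(s,τ) = exp(-2τ)u(s,τ).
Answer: c(s, τ) = sexp(-2τ) - (1/2)τexp(-2τ) + exp(-2τ)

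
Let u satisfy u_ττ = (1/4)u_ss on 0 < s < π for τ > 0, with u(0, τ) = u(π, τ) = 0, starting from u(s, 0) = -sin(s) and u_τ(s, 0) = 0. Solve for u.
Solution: Using separation of variables u = X(s)T(τ):
Eigenfunctions: sin(ns), n = 1, 2, 3, ...
General solution: u(s, τ) = Σ [A_n cos(n τ/2) + B_n sin(n τ/2)] sin(ns)
From u(s,0) = -sin(s): A_1=-1. From u_τ(s,0) = 0: all B_n = 0.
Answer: u(s, τ) = -sin(s)cos(τ/2)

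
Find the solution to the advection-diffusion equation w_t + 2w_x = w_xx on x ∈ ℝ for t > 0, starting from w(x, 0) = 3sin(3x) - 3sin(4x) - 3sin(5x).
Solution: Moving frame: η = x - 2t, σ = t, w = u(η,σ), so w_t = u_σ - 2u_η and w_xx = u_ηη.
Hence w_t + 2w_x = u_σ and the PDE becomes the heat equation u_σ = u_ηη on η ∈ ℝ.
Initial data: u(η,0) = w(η,0) = 3sin(3η) - 3sin(4η) - 3sin(5η). Each mode sin(nη) decays as exp(-n²σ) on ℝ, so u(η,σ) = Σ c_n exp(-n²σ) sin(nη) with c_3=3, c_4=-3, c_5=-3: u(η,σ) = 3exp(-9σ)sin(3η) - 3exp(-16σ)sin(4η) - 3exp(-25σ)sin(5η).
Substituting back: w(x,t) = u(x - 2t, t).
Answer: w(x, t) = -3exp(-9t)sin(6t - 3x) + 3exp(-16t)sin(8t - 4x) + 3exp(-25t)sin(10t - 5x)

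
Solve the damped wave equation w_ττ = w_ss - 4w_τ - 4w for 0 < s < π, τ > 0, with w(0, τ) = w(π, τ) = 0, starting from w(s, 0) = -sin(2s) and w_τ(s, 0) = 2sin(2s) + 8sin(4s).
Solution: Substitute w = exp(-2τ)u, i.e. u = exp(2τ)w.
By the product rule, w_τ = exp(-2τ)(u_τ - 2u), w_ττ = exp(-2τ)(u_ττ - 4u_τ + 4u), w_ss = exp(-2τ)u_ss.
Substituting into the PDE and dividing by exp(-2τ): u_ττ - 4u_τ + 4u = u_ss - 4(u_τ - 2u) - 4u.
The lower-order terms cancel, leaving the standard wave equation u_ττ = u_ss.
Initial data for u: u(s,0) = w(s,0) = -sin(2s); u_τ(s,0) = w_τ(s,0) + 2w(s,0) = 8sin(4s). The boundary conditions carry over: u(0,τ) = u(π,τ) = 0.
Solve for u:
  Using separation of variables u = X(s)T(τ):
  Eigenfunctions: sin(ns), n = 1, 2, 3, ...
  General solution: u(s, τ) = Σ [A_n cos(n τ) + B_n sin(n τ)] sin(ns)
  From u(s,0) = -sin(2s): A_2=-1. From u_τ(s,0) = 8sin(4s), using u_τ(s,0) = Σ ω_n B_n sin(ns) with ω_n = n: B_4 = 8/4 = 2.
Hence u(s,τ) = -sin(2s)cos(2τ) + 2sin(4s)sin(4τ).
Transform back: w(s,τ) = exp(-2τ)u(s,τ).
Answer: w(s, τ) = -exp(-2τ)sin(2s)cos(2τ) + 2exp(-2τ)sin(4s)sin(4τ)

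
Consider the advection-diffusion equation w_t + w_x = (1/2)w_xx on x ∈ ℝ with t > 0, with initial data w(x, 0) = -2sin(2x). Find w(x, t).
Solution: Moving frame: η = x - t, σ = t, w = u(η,σ), so w_t = u_σ - u_η and w_xx = u_ηη.
Hence w_t + w_x = u_σ and the PDE becomes the heat equation u_σ = (1/2)u_ηη on η ∈ ℝ.
Initial data: u(η,0) = w(η,0) = -2sin(2η). Each mode sin(nη) decays as exp(-n²σ/2) on ℝ, so u(η,σ) = Σ c_n exp(-n²σ/2) sin(nη) with c_2=-2: u(η,σ) = -2exp(-2σ)sin(2η).
Substituting back: w(x,t) = u(x - t, t).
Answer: w(x, t) = 2exp(-2t)sin(2t - 2x)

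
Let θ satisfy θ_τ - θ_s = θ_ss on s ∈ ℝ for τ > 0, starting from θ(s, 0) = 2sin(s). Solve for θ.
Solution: Moving frame: η = s + τ, σ = τ, θ = u(η,σ), so θ_τ = u_σ + u_η and θ_ss = u_ηη.
Hence θ_τ - θ_s = u_σ and the PDE becomes the heat equation u_σ = u_ηη on η ∈ ℝ.
Initial data: u(η,0) = θ(η,0) = 2sin(η). Each mode sin(nη) decays as exp(-n²σ) on ℝ, so u(η,σ) = Σ c_n exp(-n²σ) sin(nη) with c_1=2: u(η,σ) = 2exp(-σ)sin(η).
Substituting back: θ(s,τ) = u(s + τ, τ).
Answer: θ(s, τ) = 2exp(-τ)sin(s + τ)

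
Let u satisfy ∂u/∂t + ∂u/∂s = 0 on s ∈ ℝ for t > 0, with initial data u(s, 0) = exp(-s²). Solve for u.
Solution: By method of characteristics (waves move right with speed 1):
Along characteristics s - t = const, u is constant, so u(s,t) = f(s - t) with f = u(·, 0).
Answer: u(s, t) = exp(-(s - t)²)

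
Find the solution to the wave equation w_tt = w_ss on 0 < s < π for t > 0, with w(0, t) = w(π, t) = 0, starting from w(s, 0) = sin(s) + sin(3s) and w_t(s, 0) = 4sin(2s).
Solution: Separating variables: w = Σ [A_n cos(ω_n t) + B_n sin(ω_n t)] sin(ns), ω_n = n. From ICs (B_n = velocity coefficient / ω_n): A_1=1, A_3=1, B_2=2.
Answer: w(s, t) = sin(s)cos(t) + 2sin(2s)sin(2t) + sin(3s)cos(3t)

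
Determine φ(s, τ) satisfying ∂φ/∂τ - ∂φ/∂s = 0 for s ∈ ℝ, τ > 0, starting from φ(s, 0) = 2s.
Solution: By characteristics (ds/dτ = -1), φ(s,τ) = f(s + τ) with f = φ(·, 0).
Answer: φ(s, τ) = 2s + 2τ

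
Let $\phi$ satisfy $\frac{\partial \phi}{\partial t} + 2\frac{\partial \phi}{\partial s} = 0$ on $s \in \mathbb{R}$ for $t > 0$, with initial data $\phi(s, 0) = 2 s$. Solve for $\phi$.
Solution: By characteristics ($ds/dt = 2$), $\phi(s,t) = f(s - 2t)$ with $f = \phi( \cdot , 0)$.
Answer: $\phi(s, t) = 2 s - 4 t$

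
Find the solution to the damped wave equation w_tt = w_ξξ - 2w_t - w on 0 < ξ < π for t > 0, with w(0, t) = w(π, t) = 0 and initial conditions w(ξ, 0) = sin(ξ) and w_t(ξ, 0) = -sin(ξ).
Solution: Substitute w = exp(-t)u.
Then w_t = exp(-t)(u_t - u), w_tt = exp(-t)(u_tt - 2u_t + u), w_ξξ = exp(-t)u_ξξ; substituting and dividing by exp(-t), the lower-order terms cancel: u_tt = u_ξξ (standard wave equation).
Data for u: u(ξ,0) = w(ξ,0) = sin(ξ); u_t(ξ,0) = w_t(ξ,0) + w(ξ,0) = 0. The boundary conditions carry over: u(0,t) = u(π,t) = 0.
Separating variables: u = Σ [A_n cos(ω_n t) + B_n sin(ω_n t)] sin(nξ), ω_n = n. From ICs: A_1=1.
So u(ξ,t) = sin(ξ)cos(t), and w(ξ,t) = exp(-t)u(ξ,t).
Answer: w(ξ, t) = exp(-t)sin(ξ)cos(t)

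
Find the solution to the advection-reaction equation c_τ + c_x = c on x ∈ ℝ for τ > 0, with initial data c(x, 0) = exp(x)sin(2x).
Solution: Substitute c = exp(x)u.
Then c_x = exp(x)(u_x + u), c_τ = exp(x)u_τ; substituting and dividing by exp(x), the lower-order terms cancel: u_τ + u_x = 0 (standard advection equation).
Data for u: u(x,0) = exp(-x)c(x,0) = sin(2x).
By characteristics (dx/dτ = 1), u(x,τ) = f(x - τ) with f = u(·, 0).
So u(x,τ) = sin(2x - 2τ), and c(x,τ) = exp(x)u(x,τ).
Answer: c(x, τ) = exp(x)sin(2x - 2τ)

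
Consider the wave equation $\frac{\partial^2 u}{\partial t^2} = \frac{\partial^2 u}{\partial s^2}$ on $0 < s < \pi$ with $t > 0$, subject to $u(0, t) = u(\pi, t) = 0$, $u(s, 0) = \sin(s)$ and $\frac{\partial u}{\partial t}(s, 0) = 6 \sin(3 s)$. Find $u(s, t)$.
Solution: Separating variables: $u = \sum [A_n \cos(\omega_n t) + B_n \sin(\omega_n t)] \sin(ns)$, $\omega_n = n$. From ICs ($B_n$ = velocity coefficient / $\omega_n$): $A_1=1, B_3=2$.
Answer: $u(s, t) = \sin(s) \cos(t) + 2 \sin(3 s) \sin(3 t)$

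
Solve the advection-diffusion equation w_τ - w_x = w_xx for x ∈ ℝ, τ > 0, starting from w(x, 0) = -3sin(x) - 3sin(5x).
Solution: Change to a moving frame: let η = x + τ, σ = τ and write w(x,τ) = u(η,σ).
By the chain rule w_τ = u_σ + u_η, w_x = u_η, w_xx = u_ηη.
Then w_τ - w_x = u_σ: the advection term cancels and the PDE becomes the heat equation u_σ = u_ηη on η ∈ ℝ.
Initial data: u(η,0) = w(η,0) = -3sin(η) - 3sin(5η).
On η ∈ ℝ each mode satisfies (sin(nη))″ = -n² sin(nη), so exp(-n²σ) sin(nη) solves the heat equation; by superposition u(η,σ) = Σ c_n exp(-n²σ) sin(nη).
Reading off the coefficients: c_1=-3, c_5=-3, so u(η,σ) = -3exp(-σ)sin(η) - 3exp(-25σ)sin(5η).
Substituting back η = x + τ, σ = τ: w(x,τ) = u(x + τ, τ).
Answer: w(x, τ) = -3exp(-τ)sin(x + τ) - 3exp(-25τ)sin(5x + 5τ)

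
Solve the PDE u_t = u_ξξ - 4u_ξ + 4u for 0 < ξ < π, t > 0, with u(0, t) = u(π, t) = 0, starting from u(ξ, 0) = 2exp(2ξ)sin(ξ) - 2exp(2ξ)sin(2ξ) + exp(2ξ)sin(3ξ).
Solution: Substitute u = exp(2ξ)w, i.e. w = exp(-2ξ)u.
By the product rule, u_ξ = exp(2ξ)(w_ξ + 2w), u_ξξ = exp(2ξ)(w_ξξ + 4w_ξ + 4w), u_t = exp(2ξ)w_t.
Substituting into the PDE and dividing by exp(2ξ): w_t = (w_ξξ + 4w_ξ + 4w) - 4(w_ξ + 2w) + 4w.
The lower-order terms cancel, leaving the standard heat equation w_t = w_ξξ.
Initial data for w: w(ξ,0) = exp(-2ξ)u(ξ,0) = 2sin(ξ) - 2sin(2ξ) + sin(3ξ). The boundary conditions carry over: w(0,t) = w(π,t) = 0.
Solve for w:
  Using separation of variables w = X(ξ)T(t):
  Eigenfunctions: sin(nξ), n = 1, 2, 3, ...
  General solution: w(ξ, t) = Σ c_n sin(nξ) exp(-n² t)
  Matching w(ξ,0) = 2sin(ξ) - 2sin(2ξ) + sin(3ξ) term by term: c_1=2, c_2=-2, c_3=1.
Hence w(ξ,t) = 2exp(-t)sin(ξ) - 2exp(-4t)sin(2ξ) + exp(-9t)sin(3ξ).
Transform back: u(ξ,t) = exp(2ξ)w(ξ,t).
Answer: u(ξ, t) = 2exp(-t)exp(2ξ)sin(ξ) - 2exp(-4t)exp(2ξ)sin(2ξ) + exp(-9t)exp(2ξ)sin(3ξ)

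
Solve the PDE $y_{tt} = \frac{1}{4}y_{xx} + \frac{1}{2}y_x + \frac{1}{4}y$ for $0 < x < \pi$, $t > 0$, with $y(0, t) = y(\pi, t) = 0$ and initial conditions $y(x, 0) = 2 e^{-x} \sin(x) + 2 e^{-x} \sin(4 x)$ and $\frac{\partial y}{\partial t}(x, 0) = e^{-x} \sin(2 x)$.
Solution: Substitute $y = e^{-x}u$, i.e. $u = e^{x}y$.
By the product rule, $y_x = e^{-x}(u_x - u)$, $y_{xx} = e^{-x}(u_{xx} - 2u_x + u)$, $y_{tt} = e^{-x}u_{tt}$.
Substituting into the PDE and dividing by $e^{-x}$: $u_{tt} = \frac{1}{4}(u_{xx} - 2u_x + u) + \frac{1}{2}(u_x - u) + \frac{1}{4}u$.
The lower-order terms cancel, leaving the standard wave equation $u_{tt} = \frac{1}{4}u_{xx}$.
Initial data for $u$: $u(x,0) = e^{x}y(x,0) = 2 \sin(x) + 2 \sin(4 x)$; $u_t(x,0) = e^{x}y_t(x,0) = \sin(2 x)$. The boundary conditions carry over: $u(0,t) = u(\pi,t) = 0$.
Solve for $u$:
  Using separation of variables $u = X(x)T(t)$:
  Eigenfunctions: $\sin(nx)$, $n = 1, 2, 3, \ldots$
  General solution: $u(x, t) = \sum [A_n \cos(n t/2) + B_n \sin(n t/2)] \sin(nx)$
  From $u(x,0) = 2 \sin(x) + 2 \sin(4 x)$: $A_1=2, A_4=2$. From $u_t(x,0) = \sin(2 x)$, using $u_t(x,0) = \sum \omega_n B_n \sin(nx)$ with $\omega_n = n/2$: $B_2 = 1/1 = 1$.
Hence $u(x,t) = \sin(t) \sin(2 x) + 2 \sin(x) \cos(t/2) + 2 \sin(4 x) \cos(2 t)$.
Transform back: $y(x,t) = e^{-x}u(x,t)$.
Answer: $y(x, t) = e^{-x} \sin(t) \sin(2 x) + 2 e^{-x} \sin(x) \cos(t/2) + 2 e^{-x} \sin(4 x) \cos(2 t)$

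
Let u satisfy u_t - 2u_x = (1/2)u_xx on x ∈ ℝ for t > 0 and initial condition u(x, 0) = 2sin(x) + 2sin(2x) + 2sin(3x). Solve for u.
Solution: Change to a moving frame: let η = x + 2t, σ = t and write u(x,t) = w(η,σ).
By the chain rule u_t = w_σ + 2w_η, u_x = w_η, u_xx = w_ηη.
Then u_t - 2u_x = w_σ: the advection term cancels and the PDE becomes the heat equation w_σ = (1/2)w_ηη on η ∈ ℝ.
Initial data: w(η,0) = u(η,0) = 2sin(η) + 2sin(2η) + 2sin(3η).
On η ∈ ℝ each mode satisfies (sin(nη))″ = -n² sin(nη), so exp(-n²σ/2) sin(nη) solves the heat equation; by superposition w(η,σ) = Σ c_n exp(-n²σ/2) sin(nη).
Reading off the coefficients: c_1=2, c_2=2, c_3=2, so w(η,σ) = 2exp(-2σ)sin(2η) + 2exp(-σ/2)sin(η) + 2exp(-9σ/2)sin(3η).
Substituting back η = x + 2t, σ = t: u(x,t) = w(x + 2t, t).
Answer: u(x, t) = 2exp(-2t)sin(4t + 2x) + 2exp(-t/2)sin(2t + x) + 2exp(-9t/2)sin(6t + 3x)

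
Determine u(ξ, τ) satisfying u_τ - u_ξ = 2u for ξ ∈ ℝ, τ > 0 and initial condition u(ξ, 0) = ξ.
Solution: Substitute u = exp(2τ)w.
Then u_τ = exp(2τ)(w_τ + 2w), u_ξ = exp(2τ)w_ξ; substituting and dividing by exp(2τ), the lower-order terms cancel: w_τ - w_ξ = 0 (standard advection equation).
Data for w: w(ξ,0) = u(ξ,0) = ξ.
By characteristics (dξ/dτ = -1), w(ξ,τ) = f(ξ + τ) with f = w(·, 0).
So w(ξ,τ) = ξ + τ, and u(ξ,τ) = exp(2τ)w(ξ,τ).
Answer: u(ξ, τ) = ξexp(2τ) + τexp(2τ)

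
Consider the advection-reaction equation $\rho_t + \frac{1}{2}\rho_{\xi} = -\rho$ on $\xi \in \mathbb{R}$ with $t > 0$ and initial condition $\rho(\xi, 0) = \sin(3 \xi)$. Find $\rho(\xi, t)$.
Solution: Substitute $\rho = e^{-t}u$, i.e. $u = e^{t}\rho$.
By the product rule, $\rho_t = e^{-t}(u_t - u)$, $\rho_{\xi} = e^{-t}u_{\xi}$.
Substituting into the PDE and dividing by $e^{-t}$: $u_t - u + \frac{1}{2}u_{\xi} = -u$.
The lower-order terms cancel, leaving the standard advection equation $u_t + \frac{1}{2}u_{\xi} = 0$.
Initial data for $u$: $u(\xi,0) = \rho(\xi,0) = \sin(3 \xi)$.
Solve for $u$:
  By method of characteristics (waves move right with speed 1/2):
  Along characteristics $\xi - \frac{1}{2}t =$ const, $u$ is constant, so $u(\xi,t) = f(\xi - \frac{1}{2}t)$ with $f = u( \cdot , 0)$.
Hence $u(\xi,t) = - \sin(3 t/2 - 3 \xi)$.
Transform back: $\rho(\xi,t) = e^{-t}u(\xi,t)$.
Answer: $\rho(\xi, t) = e^{-t} \sin(3 \xi - 3 t/2)$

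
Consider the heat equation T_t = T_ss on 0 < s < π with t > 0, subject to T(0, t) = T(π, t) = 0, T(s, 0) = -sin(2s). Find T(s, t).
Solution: Separating variables: T = Σ c_n exp(-n²t) sin(ns). From T(s,0) = -sin(2s): c_2=-1.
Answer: T(s, t) = -exp(-4t)sin(2s)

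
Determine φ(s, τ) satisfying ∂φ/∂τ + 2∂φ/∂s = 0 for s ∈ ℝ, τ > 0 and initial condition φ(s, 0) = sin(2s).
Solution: By method of characteristics (waves move right with speed 2):
Along characteristics s - 2τ = const, φ is constant, so φ(s,τ) = f(s - 2τ) with f = φ(·, 0).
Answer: φ(s, τ) = sin(2s - 4τ)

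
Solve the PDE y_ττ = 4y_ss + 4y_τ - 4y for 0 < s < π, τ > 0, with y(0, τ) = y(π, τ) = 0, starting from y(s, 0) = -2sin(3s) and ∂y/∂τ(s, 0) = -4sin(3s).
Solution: Substitute y = exp(2τ)u.
Then y_τ = exp(2τ)(u_τ + 2u), y_ττ = exp(2τ)(u_ττ + 4u_τ + 4u), y_ss = exp(2τ)u_ss; substituting and dividing by exp(2τ), the lower-order terms cancel: u_ττ = 4u_ss (standard wave equation).
Data for u: u(s,0) = y(s,0) = -2sin(3s); u_τ(s,0) = y_τ(s,0) - 2y(s,0) = 0. The boundary conditions carry over: u(0,τ) = u(π,τ) = 0.
Separating variables: u = Σ [A_n cos(ω_n τ) + B_n sin(ω_n τ)] sin(ns), ω_n = 2n. From ICs: A_3=-2.
So u(s,τ) = -2sin(3s)cos(6τ), and y(s,τ) = exp(2τ)u(s,τ).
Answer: y(s, τ) = -2exp(2τ)sin(3s)cos(6τ)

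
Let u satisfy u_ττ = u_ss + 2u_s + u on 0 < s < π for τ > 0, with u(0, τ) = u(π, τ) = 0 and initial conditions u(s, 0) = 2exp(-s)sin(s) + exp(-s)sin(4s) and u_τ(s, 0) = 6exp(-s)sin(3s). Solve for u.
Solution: Substitute u = exp(-s)w.
Then u_s = exp(-s)(w_s - w), u_ss = exp(-s)(w_ss - 2w_s + w), u_ττ = exp(-s)w_ττ; substituting and dividing by exp(-s), the lower-order terms cancel: w_ττ = w_ss (standard wave equation).
Data for w: w(s,0) = exp(s)u(s,0) = 2sin(s) + sin(4s); w_τ(s,0) = exp(s)u_τ(s,0) = 6sin(3s). The boundary conditions carry over: w(0,τ) = w(π,τ) = 0.
Separating variables: w = Σ [A_n cos(ω_n τ) + B_n sin(ω_n τ)] sin(ns), ω_n = n. From ICs (B_n = velocity coefficient / ω_n): A_1=2, A_4=1, B_3=2.
So w(s,τ) = 2sin(s)cos(τ) + 2sin(3s)sin(3τ) + sin(4s)cos(4τ), and u(s,τ) = exp(-s)w(s,τ).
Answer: u(s, τ) = 2exp(-s)sin(s)cos(τ) + 2exp(-s)sin(3s)sin(3τ) + exp(-s)sin(4s)cos(4τ)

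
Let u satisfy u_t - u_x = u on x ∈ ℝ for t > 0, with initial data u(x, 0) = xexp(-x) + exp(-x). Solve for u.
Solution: Substitute u = exp(-x)w, i.e. w = exp(x)u.
By the product rule, u_x = exp(-x)(w_x - w), u_t = exp(-x)w_t.
Substituting into the PDE and dividing by exp(-x): w_t - (w_x - w) = w.
The lower-order terms cancel, leaving the standard advection equation w_t - w_x = 0.
Initial data for w: w(x,0) = exp(x)u(x,0) = x + 1.
Solve for w:
  By method of characteristics (waves move left with speed 1):
  Along characteristics x + t = const, w is constant, so w(x,t) = f(x + t) with f = w(·, 0).
Hence w(x,t) = t + x + 1.
Transform back: u(x,t) = exp(-x)w(x,t).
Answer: u(x, t) = texp(-x) + xexp(-x) + exp(-x)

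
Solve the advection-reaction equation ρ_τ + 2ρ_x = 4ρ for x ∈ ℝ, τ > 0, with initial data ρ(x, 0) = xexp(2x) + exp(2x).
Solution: Substitute ρ = exp(2x)u.
Then ρ_x = exp(2x)(u_x + 2u), ρ_τ = exp(2x)u_τ; substituting and dividing by exp(2x), the lower-order terms cancel: u_τ + 2u_x = 0 (standard advection equation).
Data for u: u(x,0) = exp(-2x)ρ(x,0) = x + 1.
By characteristics (dx/dτ = 2), u(x,τ) = f(x - 2τ) with f = u(·, 0).
So u(x,τ) = x - 2τ + 1, and ρ(x,τ) = exp(2x)u(x,τ).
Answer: ρ(x, τ) = xexp(2x) - 2τexp(2x) + exp(2x)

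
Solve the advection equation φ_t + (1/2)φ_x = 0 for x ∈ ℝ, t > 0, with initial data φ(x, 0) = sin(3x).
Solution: By characteristics (dx/dt = 1/2), φ(x,t) = f(x - (1/2)t) with f = φ(·, 0).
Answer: φ(x, t) = -sin(3t/2 - 3x)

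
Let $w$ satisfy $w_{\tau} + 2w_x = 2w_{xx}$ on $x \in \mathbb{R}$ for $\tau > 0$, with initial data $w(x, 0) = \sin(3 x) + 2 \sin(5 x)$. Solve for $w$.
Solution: Moving frame: $\eta = x - 2\tau$, $\sigma = \tau$, $w = u(\eta,\sigma)$, so $w_{\tau} = u_{\sigma} - 2u_{\eta}$ and $w_{xx} = u_{\eta\eta}$.
Hence $w_{\tau} + 2w_x = u_{\sigma}$ and the PDE becomes the heat equation $u_{\sigma} = 2u_{\eta\eta}$ on $\eta \in \mathbb{R}$.
Initial data: $u(\eta,0) = w(\eta,0) = \sin(3 \eta) + 2 \sin(5 \eta)$. Each mode $\sin(n\eta)$ decays as $e^{-2n^2\sigma}$ on $\mathbb{R}$, so $u(\eta,\sigma) = \sum c_n e^{-2n^2\sigma} \sin(n\eta)$ with $c_3=1, c_5=2$: $u(\eta,\sigma) = e^{-18 \sigma} \sin(3 \eta) + 2 e^{-50 \sigma} \sin(5 \eta)$.
Substituting back: $w(x,\tau) = u(x - 2\tau, \tau)$.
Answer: $w(x, \tau) = - e^{-18 \tau} \sin(6 \tau - 3 x) - 2 e^{-50 \tau} \sin(10 \tau - 5 x)$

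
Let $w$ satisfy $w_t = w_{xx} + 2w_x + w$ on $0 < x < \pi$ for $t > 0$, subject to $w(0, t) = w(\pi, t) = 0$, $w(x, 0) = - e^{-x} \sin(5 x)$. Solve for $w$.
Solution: Substitute $w = e^{-x}u$, i.e. $u = e^{x}w$.
By the product rule, $w_x = e^{-x}(u_x - u)$, $w_{xx} = e^{-x}(u_{xx} - 2u_x + u)$, $w_t = e^{-x}u_t$.
Substituting into the PDE and dividing by $e^{-x}$: $u_t = (u_{xx} - 2u_x + u) + 2(u_x - u) + u$.
The lower-order terms cancel, leaving the standard heat equation $u_t = u_{xx}$.
Initial data for $u$: $u(x,0) = e^{x}w(x,0) = - \sin(5 x)$. The boundary conditions carry over: $u(0,t) = u(\pi,t) = 0$.
Solve for $u$:
  Using separation of variables $u = X(x)T(t)$:
  Eigenfunctions: $\sin(nx)$, $n = 1, 2, 3, \ldots$
  General solution: $u(x, t) = \sum c_n \sin(nx) e^{-n^2 t}$
  Matching $u(x,0) = - \sin(5 x)$ term by term: $c_5=-1$.
Hence $u(x,t) = - e^{-25 t} \sin(5 x)$.
Transform back: $w(x,t) = e^{-x}u(x,t)$.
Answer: $w(x, t) = - e^{-25 t} e^{-x} \sin(5 x)$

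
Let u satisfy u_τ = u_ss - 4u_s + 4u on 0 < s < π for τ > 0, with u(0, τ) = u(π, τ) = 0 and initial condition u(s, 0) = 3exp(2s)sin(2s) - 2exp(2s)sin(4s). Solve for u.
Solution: Substitute u = exp(2s)w.
Then u_s = exp(2s)(w_s + 2w), u_ss = exp(2s)(w_ss + 4w_s + 4w), u_τ = exp(2s)w_τ; substituting and dividing by exp(2s), the lower-order terms cancel: w_τ = w_ss (standard heat equation).
Data for w: w(s,0) = exp(-2s)u(s,0) = 3sin(2s) - 2sin(4s). The boundary conditions carry over: w(0,τ) = w(π,τ) = 0.
Separating variables: w = Σ c_n exp(-n²τ) sin(ns). From w(s,0) = 3sin(2s) - 2sin(4s): c_2=3, c_4=-2.
So w(s,τ) = 3exp(-4τ)sin(2s) - 2exp(-16τ)sin(4s), and u(s,τ) = exp(2s)w(s,τ).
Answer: u(s, τ) = 3exp(2s)exp(-4τ)sin(2s) - 2exp(2s)exp(-16τ)sin(4s)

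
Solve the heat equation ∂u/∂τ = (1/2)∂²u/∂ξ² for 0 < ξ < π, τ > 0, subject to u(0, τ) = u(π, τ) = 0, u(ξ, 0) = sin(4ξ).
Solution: Separating variables: u = Σ c_n exp(-n²τ/2) sin(nξ). From u(ξ,0) = sin(4ξ): c_4=1.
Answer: u(ξ, τ) = exp(-8τ)sin(4ξ)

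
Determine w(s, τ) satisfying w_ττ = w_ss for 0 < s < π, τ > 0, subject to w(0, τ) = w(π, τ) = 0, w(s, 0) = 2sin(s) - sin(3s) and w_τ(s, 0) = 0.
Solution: Using separation of variables w = X(s)T(τ):
Eigenfunctions: sin(ns), n = 1, 2, 3, ...
General solution: w(s, τ) = Σ [A_n cos(n τ) + B_n sin(n τ)] sin(ns)
From w(s,0) = 2sin(s) - sin(3s): A_1=2, A_3=-1. From w_τ(s,0) = 0: all B_n = 0.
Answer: w(s, τ) = 2sin(s)cos(τ) - sin(3s)cos(3τ)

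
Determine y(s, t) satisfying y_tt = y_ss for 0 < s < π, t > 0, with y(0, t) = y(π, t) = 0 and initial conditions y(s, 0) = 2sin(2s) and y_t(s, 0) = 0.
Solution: Separating variables: y = Σ [A_n cos(ω_n t) + B_n sin(ω_n t)] sin(ns), ω_n = n. From ICs: A_2=2.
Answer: y(s, t) = 2sin(2s)cos(2t)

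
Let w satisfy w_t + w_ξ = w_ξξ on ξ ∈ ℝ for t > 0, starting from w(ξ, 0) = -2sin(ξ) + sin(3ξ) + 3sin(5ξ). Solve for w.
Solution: Moving frame: η = ξ - t, σ = t, w = u(η,σ), so w_t = u_σ - u_η and w_ξξ = u_ηη.
Hence w_t + w_ξ = u_σ and the PDE becomes the heat equation u_σ = u_ηη on η ∈ ℝ.
Initial data: u(η,0) = w(η,0) = -2sin(η) + sin(3η) + 3sin(5η). Each mode sin(nη) decays as exp(-n²σ) on ℝ, so u(η,σ) = Σ c_n exp(-n²σ) sin(nη) with c_1=-2, c_3=1, c_5=3: u(η,σ) = -2exp(-σ)sin(η) + exp(-9σ)sin(3η) + 3exp(-25σ)sin(5η).
Substituting back: w(ξ,t) = u(ξ - t, t).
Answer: w(ξ, t) = 2exp(-t)sin(t - ξ) - exp(-9t)sin(3t - 3ξ) - 3exp(-25t)sin(5t - 5ξ)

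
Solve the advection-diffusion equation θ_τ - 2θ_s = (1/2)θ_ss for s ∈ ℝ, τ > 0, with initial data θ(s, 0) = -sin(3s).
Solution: Change to a moving frame: let η = s + 2τ, σ = τ and write θ(s,τ) = u(η,σ).
By the chain rule θ_τ = u_σ + 2u_η, θ_s = u_η, θ_ss = u_ηη.
Then θ_τ - 2θ_s = u_σ: the advection term cancels and the PDE becomes the heat equation u_σ = (1/2)u_ηη on η ∈ ℝ.
Initial data: u(η,0) = θ(η,0) = -sin(3η).
On η ∈ ℝ each mode satisfies (sin(nη))″ = -n² sin(nη), so exp(-n²σ/2) sin(nη) solves the heat equation; by superposition u(η,σ) = Σ c_n exp(-n²σ/2) sin(nη).
Reading off the coefficients: c_3=-1, so u(η,σ) = -exp(-9σ/2)sin(3η).
Substituting back η = s + 2τ, σ = τ: θ(s,τ) = u(s + 2τ, τ).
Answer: θ(s, τ) = -exp(-9τ/2)sin(3s + 6τ)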